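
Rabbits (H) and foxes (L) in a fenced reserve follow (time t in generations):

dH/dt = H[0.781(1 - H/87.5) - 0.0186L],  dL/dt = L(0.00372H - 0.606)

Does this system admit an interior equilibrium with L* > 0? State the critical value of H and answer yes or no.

Threshold H = 163; K < 163, so no, the predator goes extinct.

The predator equation gives dL/dt > 0 only when H > 0.606/0.00372 = 163.
Without the predator, H → K = 87.5. Since 87.5 < 163, the predator cannot invade.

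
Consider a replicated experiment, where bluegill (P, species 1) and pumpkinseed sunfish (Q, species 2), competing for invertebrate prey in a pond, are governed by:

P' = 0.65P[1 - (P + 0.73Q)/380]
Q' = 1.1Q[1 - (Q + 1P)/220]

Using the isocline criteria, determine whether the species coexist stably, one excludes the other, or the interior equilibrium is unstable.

species 1 excludes species 2

Compare the nullcline intercepts: K1/α12 = 380/0.73 = 521 > K2 = 220; K2/α21 = 220/1 = 220 < K1 = 380.
Since the inequalities point opposite ways, species 1 can invade but species 2 cannot.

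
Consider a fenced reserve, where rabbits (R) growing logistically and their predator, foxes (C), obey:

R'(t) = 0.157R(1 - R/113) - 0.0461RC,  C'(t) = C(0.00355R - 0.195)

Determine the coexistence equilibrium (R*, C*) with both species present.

R* ≈ 54.9, C* ≈ 1.75

From dC/dt = 0 with C > 0: 0.00355R* = 0.195, so R* = 54.9.
Substitute into dR/dt = 0: 0.157(1 - 54.9/113) = 0.0461C*.
The bracket is 0.514, giving C* = 0.0807/0.0461 = 1.75.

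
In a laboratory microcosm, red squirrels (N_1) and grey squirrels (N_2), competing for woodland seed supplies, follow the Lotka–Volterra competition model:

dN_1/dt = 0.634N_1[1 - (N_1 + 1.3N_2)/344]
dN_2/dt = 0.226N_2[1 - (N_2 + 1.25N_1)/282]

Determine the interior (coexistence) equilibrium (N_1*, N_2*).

Setting both brackets to zero gives the nullclines N_1 + 1.3N_2 = 344 and 1.25N_1 + N_2 = 282.
Substituting N_2 = 282 - 1.25N_1 into the first: N_1(1 - 1.3·1.25) = 344 - 1.3·282.
So N_1* = -22.6/-0.625 = 36.2, and then N_2* = 282 - 1.25·36.2 = 237.

N_1* ≈ 36.2, N_2* ≈ 237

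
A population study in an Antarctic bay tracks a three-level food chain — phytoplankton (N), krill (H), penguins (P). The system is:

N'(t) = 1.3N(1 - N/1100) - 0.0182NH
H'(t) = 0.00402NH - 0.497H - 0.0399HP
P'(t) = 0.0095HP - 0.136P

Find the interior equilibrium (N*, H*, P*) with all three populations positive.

N* ≈ 880, H* ≈ 14.3, P* ≈ 76.2

From dP/dt = 0: 0.0095H* = 0.136, so H* = 14.3.
From dN/dt = 0: 1.3(1 - N*/1100) = 0.0182·14.3, giving N* = 1100·(1 - 0.2) = 880.
From dH/dt = 0: 0.00402·880 - 0.497 = 0.0399P*, so P* = 3.04/0.0399 = 76.2.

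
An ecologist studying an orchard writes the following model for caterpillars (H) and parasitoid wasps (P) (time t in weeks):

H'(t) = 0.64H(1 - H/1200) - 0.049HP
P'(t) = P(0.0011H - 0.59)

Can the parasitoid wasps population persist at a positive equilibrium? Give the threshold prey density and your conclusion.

The predator equation gives dP/dt > 0 only when H > 0.59/0.0011 = 536.
Without the predator, H → K = 1200. Since 1200 > 536, the predator can invade and persist.

Threshold H = 536; K > 536, so yes, the predator persists.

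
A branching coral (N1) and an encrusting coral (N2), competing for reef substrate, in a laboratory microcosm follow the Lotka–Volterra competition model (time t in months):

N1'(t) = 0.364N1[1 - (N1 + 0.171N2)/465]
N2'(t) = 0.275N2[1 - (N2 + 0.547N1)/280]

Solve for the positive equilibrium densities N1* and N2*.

N1* ≈ 460, N2* ≈ 28.3

Setting both brackets to zero gives the nullclines N1 + 0.171N2 = 465 and 0.547N1 + N2 = 280.
Substituting N2 = 280 - 0.547N1 into the first: N1(1 - 0.171·0.547) = 465 - 0.171·280.
So N1* = 417/0.906 = 460, and then N2* = 280 - 0.547·460 = 28.3.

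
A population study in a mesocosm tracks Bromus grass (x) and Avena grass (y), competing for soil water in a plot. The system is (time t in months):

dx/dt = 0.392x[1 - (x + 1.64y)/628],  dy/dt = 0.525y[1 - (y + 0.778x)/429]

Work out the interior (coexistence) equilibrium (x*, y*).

x* ≈ 274, y* ≈ 216

Setting both brackets to zero gives the nullclines x + 1.64y = 628 and 0.778x + y = 429.
Substituting y = 429 - 0.778x into the first: x(1 - 1.64·0.778) = 628 - 1.64·429.
So x* = -75.6/-0.276 = 274, and then y* = 429 - 0.778·274 = 216.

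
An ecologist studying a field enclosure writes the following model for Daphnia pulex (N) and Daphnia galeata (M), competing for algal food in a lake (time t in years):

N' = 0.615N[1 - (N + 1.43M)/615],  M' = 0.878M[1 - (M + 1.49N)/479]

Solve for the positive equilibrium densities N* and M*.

N* ≈ 61.9, M* ≈ 387

Setting both brackets to zero gives the nullclines N + 1.43M = 615 and 1.49N + M = 479.
Substituting M = 479 - 1.49N into the first: N(1 - 1.43·1.49) = 615 - 1.43·479.
So N* = -70/-1.13 = 61.9, and then M* = 479 - 1.49·61.9 = 387.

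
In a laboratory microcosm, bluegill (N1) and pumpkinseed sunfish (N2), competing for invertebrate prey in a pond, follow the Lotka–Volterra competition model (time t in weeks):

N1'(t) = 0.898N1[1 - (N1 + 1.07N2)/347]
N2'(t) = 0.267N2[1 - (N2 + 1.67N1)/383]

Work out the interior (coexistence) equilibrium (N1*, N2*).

Setting both brackets to zero gives the nullclines N1 + 1.07N2 = 347 and 1.67N1 + N2 = 383.
Substituting N2 = 383 - 1.67N1 into the first: N1(1 - 1.07·1.67) = 347 - 1.07·383.
So N1* = -62.8/-0.787 = 79.8, and then N2* = 383 - 1.67·79.8 = 250.

N1* ≈ 79.8, N2* ≈ 250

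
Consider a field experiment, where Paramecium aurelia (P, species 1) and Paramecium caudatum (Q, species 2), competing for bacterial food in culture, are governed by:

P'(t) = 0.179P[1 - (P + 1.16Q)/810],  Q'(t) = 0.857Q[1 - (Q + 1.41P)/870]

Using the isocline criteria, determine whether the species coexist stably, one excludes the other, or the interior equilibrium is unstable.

unstable coexistence (outcome depends on initial conditions)

Compare the nullcline intercepts: K1/α12 = 810/1.16 = 698 < K2 = 870; K2/α21 = 870/1.41 = 617 < K1 = 810.
Since both are reversed, neither can invade when rare; the interior point is a saddle.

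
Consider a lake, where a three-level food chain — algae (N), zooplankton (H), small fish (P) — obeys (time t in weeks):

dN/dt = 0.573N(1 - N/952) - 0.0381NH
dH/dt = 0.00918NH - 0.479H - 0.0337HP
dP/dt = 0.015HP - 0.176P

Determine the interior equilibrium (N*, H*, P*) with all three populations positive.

N* ≈ 209, H* ≈ 11.7, P* ≈ 42.8

From dP/dt = 0: 0.015H* = 0.176, so H* = 11.7.
From dN/dt = 0: 0.573(1 - N*/952) = 0.0381·11.7, giving N* = 952·(1 - 0.78) = 209.
From dH/dt = 0: 0.00918·209 - 0.479 = 0.0337P*, so P* = 1.44/0.0337 = 42.8.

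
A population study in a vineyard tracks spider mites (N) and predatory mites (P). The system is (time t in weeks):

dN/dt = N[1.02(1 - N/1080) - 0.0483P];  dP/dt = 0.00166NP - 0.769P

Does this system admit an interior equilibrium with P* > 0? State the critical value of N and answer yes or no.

The predator equation gives dP/dt > 0 only when N > 0.769/0.00166 = 463.
Without the predator, N → K = 1080. Since 1080 > 463, the predator can invade and persist.

Threshold N = 463; K > 463, so yes, the predator persists.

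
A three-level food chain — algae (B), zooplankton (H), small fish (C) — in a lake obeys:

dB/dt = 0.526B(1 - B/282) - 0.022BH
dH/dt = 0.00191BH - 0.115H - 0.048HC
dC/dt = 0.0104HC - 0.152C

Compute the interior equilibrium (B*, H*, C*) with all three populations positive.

From dC/dt = 0: 0.0104H* = 0.152, so H* = 14.6.
From dB/dt = 0: 0.526(1 - B*/282) = 0.022·14.6, giving B* = 282·(1 - 0.611) = 110.
From dH/dt = 0: 0.00191·110 - 0.115 = 0.048C*, so C* = 0.0944/0.048 = 1.97.

B* ≈ 110, H* ≈ 14.6, C* ≈ 1.97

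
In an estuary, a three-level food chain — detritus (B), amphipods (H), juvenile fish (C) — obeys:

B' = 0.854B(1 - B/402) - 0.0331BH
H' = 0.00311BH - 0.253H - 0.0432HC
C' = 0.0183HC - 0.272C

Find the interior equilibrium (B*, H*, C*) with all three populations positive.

B* ≈ 170, H* ≈ 14.9, C* ≈ 6.41

From dC/dt = 0: 0.0183H* = 0.272, so H* = 14.9.
From dB/dt = 0: 0.854(1 - B*/402) = 0.0331·14.9, giving B* = 402·(1 - 0.576) = 170.
From dH/dt = 0: 0.00311·170 - 0.253 = 0.0432C*, so C* = 0.277/0.0432 = 6.41.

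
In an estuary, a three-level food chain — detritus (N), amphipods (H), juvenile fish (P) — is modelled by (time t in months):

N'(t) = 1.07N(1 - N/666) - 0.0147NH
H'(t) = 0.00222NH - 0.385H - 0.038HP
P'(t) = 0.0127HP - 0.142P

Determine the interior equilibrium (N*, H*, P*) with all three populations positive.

From dP/dt = 0: 0.0127H* = 0.142, so H* = 11.2.
From dN/dt = 0: 1.07(1 - N*/666) = 0.0147·11.2, giving N* = 666·(1 - 0.154) = 564.
From dH/dt = 0: 0.00222·564 - 0.385 = 0.038P*, so P* = 0.866/0.038 = 22.8.

N* ≈ 564, H* ≈ 11.2, P* ≈ 22.8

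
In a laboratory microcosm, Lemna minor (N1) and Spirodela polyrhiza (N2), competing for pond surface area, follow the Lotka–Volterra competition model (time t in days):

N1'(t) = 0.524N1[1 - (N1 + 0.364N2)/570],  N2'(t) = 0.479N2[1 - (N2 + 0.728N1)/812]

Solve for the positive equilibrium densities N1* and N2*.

N1* ≈ 373, N2* ≈ 540

Setting both brackets to zero gives the nullclines N1 + 0.364N2 = 570 and 0.728N1 + N2 = 812.
Substituting N2 = 812 - 0.728N1 into the first: N1(1 - 0.364·0.728) = 570 - 0.364·812.
So N1* = 274/0.735 = 373, and then N2* = 812 - 0.728·373 = 540.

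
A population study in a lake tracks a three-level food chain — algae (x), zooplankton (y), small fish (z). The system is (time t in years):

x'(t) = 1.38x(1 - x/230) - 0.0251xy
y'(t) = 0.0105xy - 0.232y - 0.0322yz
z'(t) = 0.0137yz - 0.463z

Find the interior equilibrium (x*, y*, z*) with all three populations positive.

From dz/dt = 0: 0.0137y* = 0.463, so y* = 33.8.
From dx/dt = 0: 1.38(1 - x*/230) = 0.0251·33.8, giving x* = 230·(1 - 0.615) = 88.6.
From dy/dt = 0: 0.0105·88.6 - 0.232 = 0.0322z*, so z* = 0.699/0.0322 = 21.7.

x* ≈ 88.6, y* ≈ 33.8, z* ≈ 21.7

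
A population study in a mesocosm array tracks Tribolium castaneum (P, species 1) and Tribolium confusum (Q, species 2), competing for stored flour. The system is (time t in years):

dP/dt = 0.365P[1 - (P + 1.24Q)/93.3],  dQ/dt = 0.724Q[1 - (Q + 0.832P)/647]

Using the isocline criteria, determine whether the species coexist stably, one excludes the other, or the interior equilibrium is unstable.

species 2 excludes species 1

Compare the nullcline intercepts: K1/α12 = 93.3/1.24 = 75.2 < K2 = 647; K2/α21 = 647/0.832 = 778 > K1 = 93.3.
Since the inequalities point opposite ways, species 2 can invade but species 1 cannot.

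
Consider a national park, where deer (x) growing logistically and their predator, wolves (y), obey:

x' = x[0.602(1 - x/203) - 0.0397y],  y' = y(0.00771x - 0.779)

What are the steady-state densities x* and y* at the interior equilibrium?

x* ≈ 101, y* ≈ 7.62

From dy/dt = 0 with y > 0: 0.00771x* = 0.779, so x* = 101.
Substitute into dx/dt = 0: 0.602(1 - 101/203) = 0.0397y*.
The bracket is 0.502, giving y* = 0.302/0.0397 = 7.62.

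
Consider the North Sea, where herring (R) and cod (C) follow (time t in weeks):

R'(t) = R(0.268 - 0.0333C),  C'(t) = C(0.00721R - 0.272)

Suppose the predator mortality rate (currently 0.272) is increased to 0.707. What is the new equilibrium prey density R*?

At the interior fixed point, setting dC/dt = 0 with C > 0 fixes R* = (predator death rate)/(RC coefficient) — independent of the other coefficients.
With the change, R* = 0.707/0.00721 = 98.1; it rises from 37.7.

R* ≈ 98.1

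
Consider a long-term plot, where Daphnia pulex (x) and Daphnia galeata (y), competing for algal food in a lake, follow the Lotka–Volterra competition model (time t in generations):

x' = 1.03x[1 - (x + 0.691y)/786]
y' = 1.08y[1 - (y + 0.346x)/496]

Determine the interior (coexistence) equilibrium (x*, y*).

x* ≈ 583, y* ≈ 294

Setting both brackets to zero gives the nullclines x + 0.691y = 786 and 0.346x + y = 496.
Substituting y = 496 - 0.346x into the first: x(1 - 0.691·0.346) = 786 - 0.691·496.
So x* = 443/0.761 = 583, and then y* = 496 - 0.346·583 = 294.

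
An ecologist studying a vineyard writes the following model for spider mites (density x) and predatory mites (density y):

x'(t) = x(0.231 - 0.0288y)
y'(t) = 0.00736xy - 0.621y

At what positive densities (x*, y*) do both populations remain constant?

Set dy/dt = 0 with y > 0: 0.00736x - 0.621 = 0, so x* = 0.621/0.00736 = 84.4.
Set dx/dt = 0 with x > 0: 0.231 - 0.0288y = 0, so y* = 0.231/0.0288 = 8.02.

x* ≈ 84.4, y* ≈ 8.02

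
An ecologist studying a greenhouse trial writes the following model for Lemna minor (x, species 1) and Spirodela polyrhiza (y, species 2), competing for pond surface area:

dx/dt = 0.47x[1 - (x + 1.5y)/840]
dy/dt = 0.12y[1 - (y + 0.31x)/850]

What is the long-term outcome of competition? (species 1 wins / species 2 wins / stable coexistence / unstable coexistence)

Compare the nullcline intercepts: K1/α12 = 840/1.5 = 560 < K2 = 850; K2/α21 = 850/0.31 = 2740 > K1 = 840.
Since the inequalities point opposite ways, species 2 can invade but species 1 cannot.

species 2 excludes species 1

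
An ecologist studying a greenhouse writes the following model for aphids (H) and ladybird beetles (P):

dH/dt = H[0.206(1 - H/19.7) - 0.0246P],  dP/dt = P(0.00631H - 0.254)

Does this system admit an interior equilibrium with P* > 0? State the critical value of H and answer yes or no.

The predator equation gives dP/dt > 0 only when H > 0.254/0.00631 = 40.3.
Without the predator, H → K = 19.7. Since 19.7 < 40.3, the predator cannot invade.

Threshold H = 40.3; K < 40.3, so no, the predator goes extinct.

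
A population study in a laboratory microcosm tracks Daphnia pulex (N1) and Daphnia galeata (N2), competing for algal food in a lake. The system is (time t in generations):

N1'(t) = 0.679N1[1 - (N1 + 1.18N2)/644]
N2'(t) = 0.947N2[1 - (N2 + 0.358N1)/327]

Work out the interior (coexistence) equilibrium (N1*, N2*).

Setting both brackets to zero gives the nullclines N1 + 1.18N2 = 644 and 0.358N1 + N2 = 327.
Substituting N2 = 327 - 0.358N1 into the first: N1(1 - 1.18·0.358) = 644 - 1.18·327.
So N1* = 258/0.578 = 447, and then N2* = 327 - 0.358·447 = 167.

N1* ≈ 447, N2* ≈ 167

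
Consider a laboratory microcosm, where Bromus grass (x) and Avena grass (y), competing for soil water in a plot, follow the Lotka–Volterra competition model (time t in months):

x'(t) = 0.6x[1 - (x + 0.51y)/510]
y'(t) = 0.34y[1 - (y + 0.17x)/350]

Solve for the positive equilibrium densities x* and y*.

Setting both brackets to zero gives the nullclines x + 0.51y = 510 and 0.17x + y = 350.
Substituting y = 350 - 0.17x into the first: x(1 - 0.51·0.17) = 510 - 0.51·350.
So x* = 332/0.913 = 363, and then y* = 350 - 0.17·363 = 288.

x* ≈ 363, y* ≈ 288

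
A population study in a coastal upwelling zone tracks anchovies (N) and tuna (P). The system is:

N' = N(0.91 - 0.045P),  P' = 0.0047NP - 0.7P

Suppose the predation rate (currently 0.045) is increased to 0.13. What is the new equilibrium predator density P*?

At the interior fixed point, setting dN/dt = 0 with N > 0 fixes P* = (prey growth rate)/(NP coefficient) — independent of the other coefficients.
With the change, P* = 0.91/0.13 = 7; it falls from 20.2.

P* ≈ 7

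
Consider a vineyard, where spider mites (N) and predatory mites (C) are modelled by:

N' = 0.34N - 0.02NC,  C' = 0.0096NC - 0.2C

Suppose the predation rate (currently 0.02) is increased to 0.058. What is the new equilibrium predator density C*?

At the interior fixed point, setting dN/dt = 0 with N > 0 fixes C* = (prey growth rate)/(NC coefficient) — independent of the other coefficients.
With the change, C* = 0.34/0.058 = 5.86; it falls from 17.

C* ≈ 5.86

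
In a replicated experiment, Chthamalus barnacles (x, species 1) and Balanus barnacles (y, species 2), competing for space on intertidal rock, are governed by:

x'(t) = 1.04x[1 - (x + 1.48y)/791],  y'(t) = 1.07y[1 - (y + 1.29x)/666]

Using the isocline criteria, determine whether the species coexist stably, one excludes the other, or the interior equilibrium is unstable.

unstable coexistence (outcome depends on initial conditions)

Compare the nullcline intercepts: K1/α12 = 791/1.48 = 534 < K2 = 666; K2/α21 = 666/1.29 = 516 < K1 = 791.
Since both are reversed, neither can invade when rare; the interior point is a saddle.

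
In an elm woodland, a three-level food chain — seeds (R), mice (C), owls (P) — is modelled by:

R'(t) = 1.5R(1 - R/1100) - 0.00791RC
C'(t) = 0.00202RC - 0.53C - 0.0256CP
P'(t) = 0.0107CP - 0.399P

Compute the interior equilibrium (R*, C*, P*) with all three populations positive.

R* ≈ 884, C* ≈ 37.3, P* ≈ 49

From dP/dt = 0: 0.0107C* = 0.399, so C* = 37.3.
From dR/dt = 0: 1.5(1 - R*/1100) = 0.00791·37.3, giving R* = 1100·(1 - 0.197) = 884.
From dC/dt = 0: 0.00202·884 - 0.53 = 0.0256P*, so P* = 1.26/0.0256 = 49.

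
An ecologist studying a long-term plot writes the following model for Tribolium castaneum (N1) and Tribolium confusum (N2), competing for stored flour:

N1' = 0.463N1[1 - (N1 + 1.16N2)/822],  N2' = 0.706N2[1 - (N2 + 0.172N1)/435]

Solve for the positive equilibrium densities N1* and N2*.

N1* ≈ 397, N2* ≈ 367

Setting both brackets to zero gives the nullclines N1 + 1.16N2 = 822 and 0.172N1 + N2 = 435.
Substituting N2 = 435 - 0.172N1 into the first: N1(1 - 1.16·0.172) = 822 - 1.16·435.
So N1* = 317/0.8 = 397, and then N2* = 435 - 0.172·397 = 367.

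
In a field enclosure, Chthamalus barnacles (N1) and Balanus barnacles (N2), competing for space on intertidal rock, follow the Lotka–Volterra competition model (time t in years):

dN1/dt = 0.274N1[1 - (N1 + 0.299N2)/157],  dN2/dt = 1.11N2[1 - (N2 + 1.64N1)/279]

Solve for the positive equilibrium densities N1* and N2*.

N1* ≈ 144, N2* ≈ 42.2

Setting both brackets to zero gives the nullclines N1 + 0.299N2 = 157 and 1.64N1 + N2 = 279.
Substituting N2 = 279 - 1.64N1 into the first: N1(1 - 0.299·1.64) = 157 - 0.299·279.
So N1* = 73.6/0.51 = 144, and then N2* = 279 - 1.64·144 = 42.2.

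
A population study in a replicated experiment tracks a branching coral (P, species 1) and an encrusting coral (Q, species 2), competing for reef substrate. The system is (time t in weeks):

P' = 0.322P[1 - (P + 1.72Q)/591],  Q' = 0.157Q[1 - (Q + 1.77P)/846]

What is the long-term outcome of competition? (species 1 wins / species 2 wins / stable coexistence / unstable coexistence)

unstable coexistence (outcome depends on initial conditions)

Compare the nullcline intercepts: K1/α12 = 591/1.72 = 344 < K2 = 846; K2/α21 = 846/1.77 = 478 < K1 = 591.
Since both are reversed, neither can invade when rare; the interior point is a saddle.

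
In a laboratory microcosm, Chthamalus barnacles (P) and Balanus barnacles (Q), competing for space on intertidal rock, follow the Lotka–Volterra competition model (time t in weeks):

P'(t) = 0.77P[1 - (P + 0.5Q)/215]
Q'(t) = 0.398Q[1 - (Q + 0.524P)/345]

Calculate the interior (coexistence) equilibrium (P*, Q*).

Setting both brackets to zero gives the nullclines P + 0.5Q = 215 and 0.524P + Q = 345.
Substituting Q = 345 - 0.524P into the first: P(1 - 0.5·0.524) = 215 - 0.5·345.
So P* = 42.5/0.738 = 57.6, and then Q* = 345 - 0.524·57.6 = 315.

P* ≈ 57.6, Q* ≈ 315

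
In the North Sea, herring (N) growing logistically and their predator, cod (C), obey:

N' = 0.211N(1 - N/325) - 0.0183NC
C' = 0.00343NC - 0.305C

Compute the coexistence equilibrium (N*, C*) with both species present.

N* ≈ 88.9, C* ≈ 8.38

From dC/dt = 0 with C > 0: 0.00343N* = 0.305, so N* = 88.9.
Substitute into dN/dt = 0: 0.211(1 - 88.9/325) = 0.0183C*.
The bracket is 0.726, giving C* = 0.153/0.0183 = 8.38.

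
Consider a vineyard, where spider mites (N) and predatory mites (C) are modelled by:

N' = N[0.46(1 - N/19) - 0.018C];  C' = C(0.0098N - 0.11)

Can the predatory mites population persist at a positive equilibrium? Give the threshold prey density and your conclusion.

Threshold N = 11.2; K > 11.2, so yes, the predator persists.

The predator equation gives dC/dt > 0 only when N > 0.11/0.0098 = 11.2.
Without the predator, N → K = 19. Since 19 > 11.2, the predator can invade and persist.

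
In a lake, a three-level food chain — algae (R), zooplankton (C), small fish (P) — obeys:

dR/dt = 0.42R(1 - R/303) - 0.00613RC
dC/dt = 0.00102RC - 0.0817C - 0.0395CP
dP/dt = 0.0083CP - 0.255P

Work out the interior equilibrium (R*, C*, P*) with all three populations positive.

From dP/dt = 0: 0.0083C* = 0.255, so C* = 30.7.
From dR/dt = 0: 0.42(1 - R*/303) = 0.00613·30.7, giving R* = 303·(1 - 0.448) = 167.
From dC/dt = 0: 0.00102·167 - 0.0817 = 0.0395P*, so P* = 0.0888/0.0395 = 2.25.

R* ≈ 167, C* ≈ 30.7, P* ≈ 2.25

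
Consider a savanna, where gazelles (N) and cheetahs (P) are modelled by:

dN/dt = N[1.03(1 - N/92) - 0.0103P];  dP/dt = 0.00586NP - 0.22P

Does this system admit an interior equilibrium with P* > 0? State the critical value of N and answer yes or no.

The predator equation gives dP/dt > 0 only when N > 0.22/0.00586 = 37.5.
Without the predator, N → K = 92. Since 92 > 37.5, the predator can invade and persist.

Threshold N = 37.5; K > 37.5, so yes, the predator persists.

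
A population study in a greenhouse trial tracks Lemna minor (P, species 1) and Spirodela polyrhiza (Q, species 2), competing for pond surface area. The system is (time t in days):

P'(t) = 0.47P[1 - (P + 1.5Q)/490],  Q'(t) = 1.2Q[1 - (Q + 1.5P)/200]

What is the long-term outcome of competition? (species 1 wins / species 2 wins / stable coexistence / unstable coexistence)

Compare the nullcline intercepts: K1/α12 = 490/1.5 = 327 > K2 = 200; K2/α21 = 200/1.5 = 133 < K1 = 490.
Since the inequalities point opposite ways, species 1 can invade but species 2 cannot.

species 1 excludes species 2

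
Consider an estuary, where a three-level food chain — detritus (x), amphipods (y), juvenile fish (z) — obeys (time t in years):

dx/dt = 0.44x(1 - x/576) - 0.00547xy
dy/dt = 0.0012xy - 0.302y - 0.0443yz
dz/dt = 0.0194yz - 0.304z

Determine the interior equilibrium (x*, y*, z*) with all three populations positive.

From dz/dt = 0: 0.0194y* = 0.304, so y* = 15.7.
From dx/dt = 0: 0.44(1 - x*/576) = 0.00547·15.7, giving x* = 576·(1 - 0.195) = 464.
From dy/dt = 0: 0.0012·464 - 0.302 = 0.0443z*, so z* = 0.255/0.0443 = 5.75.

x* ≈ 464, y* ≈ 15.7, z* ≈ 5.75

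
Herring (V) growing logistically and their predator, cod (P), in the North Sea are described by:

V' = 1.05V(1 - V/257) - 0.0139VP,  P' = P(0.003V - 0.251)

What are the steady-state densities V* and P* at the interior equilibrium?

V* ≈ 83.7, P* ≈ 50.9

From dP/dt = 0 with P > 0: 0.003V* = 0.251, so V* = 83.7.
Substitute into dV/dt = 0: 1.05(1 - 83.7/257) = 0.0139P*.
The bracket is 0.674, giving P* = 0.708/0.0139 = 50.9.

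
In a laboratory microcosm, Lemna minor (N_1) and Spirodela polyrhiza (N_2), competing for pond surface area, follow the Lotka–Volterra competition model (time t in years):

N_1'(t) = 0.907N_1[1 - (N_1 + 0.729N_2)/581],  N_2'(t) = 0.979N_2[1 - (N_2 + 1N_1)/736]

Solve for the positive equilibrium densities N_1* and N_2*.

Setting both brackets to zero gives the nullclines N_1 + 0.729N_2 = 581 and 1N_1 + N_2 = 736.
Substituting N_2 = 736 - 1N_1 into the first: N_1(1 - 0.729·1) = 581 - 0.729·736.
So N_1* = 44.5/0.271 = 164, and then N_2* = 736 - 1·164 = 572.

N_1* ≈ 164, N_2* ≈ 572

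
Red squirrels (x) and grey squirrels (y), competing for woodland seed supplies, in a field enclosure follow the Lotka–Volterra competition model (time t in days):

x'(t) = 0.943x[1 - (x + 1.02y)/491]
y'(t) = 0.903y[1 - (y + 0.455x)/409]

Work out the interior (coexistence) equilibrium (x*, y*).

x* ≈ 138, y* ≈ 346

Setting both brackets to zero gives the nullclines x + 1.02y = 491 and 0.455x + y = 409.
Substituting y = 409 - 0.455x into the first: x(1 - 1.02·0.455) = 491 - 1.02·409.
So x* = 73.8/0.536 = 138, and then y* = 409 - 0.455·138 = 346.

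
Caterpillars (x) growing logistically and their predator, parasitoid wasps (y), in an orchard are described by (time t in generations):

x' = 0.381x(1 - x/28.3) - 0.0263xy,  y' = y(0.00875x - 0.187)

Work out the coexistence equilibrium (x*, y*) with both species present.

x* ≈ 21.4, y* ≈ 3.55

From dy/dt = 0 with y > 0: 0.00875x* = 0.187, so x* = 21.4.
Substitute into dx/dt = 0: 0.381(1 - 21.4/28.3) = 0.0263y*.
The bracket is 0.245, giving y* = 0.0933/0.0263 = 3.55.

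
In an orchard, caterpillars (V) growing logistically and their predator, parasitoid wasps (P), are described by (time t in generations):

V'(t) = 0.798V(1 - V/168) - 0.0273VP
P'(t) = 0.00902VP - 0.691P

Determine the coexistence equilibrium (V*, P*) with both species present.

V* ≈ 76.6, P* ≈ 15.9

From dP/dt = 0 with P > 0: 0.00902V* = 0.691, so V* = 76.6.
Substitute into dV/dt = 0: 0.798(1 - 76.6/168) = 0.0273P*.
The bracket is 0.544, giving P* = 0.434/0.0273 = 15.9.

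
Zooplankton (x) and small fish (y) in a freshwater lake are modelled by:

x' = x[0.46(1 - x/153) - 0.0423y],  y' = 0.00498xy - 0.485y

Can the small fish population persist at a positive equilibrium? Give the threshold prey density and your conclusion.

The predator equation gives dy/dt > 0 only when x > 0.485/0.00498 = 97.4.
Without the predator, x → K = 153. Since 153 > 97.4, the predator can invade and persist.

Threshold x = 97.4; K > 97.4, so yes, the predator persists.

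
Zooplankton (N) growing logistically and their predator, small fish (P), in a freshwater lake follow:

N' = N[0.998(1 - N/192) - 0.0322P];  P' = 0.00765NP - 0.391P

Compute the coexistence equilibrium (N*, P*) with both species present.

From dP/dt = 0 with P > 0: 0.00765N* = 0.391, so N* = 51.1.
Substitute into dN/dt = 0: 0.998(1 - 51.1/192) = 0.0322P*.
The bracket is 0.734, giving P* = 0.732/0.0322 = 22.7.

N* ≈ 51.1, P* ≈ 22.7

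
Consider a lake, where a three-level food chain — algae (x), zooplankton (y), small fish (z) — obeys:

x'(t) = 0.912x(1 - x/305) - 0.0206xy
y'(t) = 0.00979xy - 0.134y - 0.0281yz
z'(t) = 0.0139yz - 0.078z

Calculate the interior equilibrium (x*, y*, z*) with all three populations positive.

x* ≈ 266, y* ≈ 5.61, z* ≈ 88

From dz/dt = 0: 0.0139y* = 0.078, so y* = 5.61.
From dx/dt = 0: 0.912(1 - x*/305) = 0.0206·5.61, giving x* = 305·(1 - 0.127) = 266.
From dy/dt = 0: 0.00979·266 - 0.134 = 0.0281z*, so z* = 2.47/0.0281 = 88.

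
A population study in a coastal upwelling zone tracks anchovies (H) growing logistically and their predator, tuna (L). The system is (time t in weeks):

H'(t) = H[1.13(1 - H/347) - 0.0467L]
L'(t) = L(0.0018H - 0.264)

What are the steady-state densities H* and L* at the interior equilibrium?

H* ≈ 147, L* ≈ 14

From dL/dt = 0 with L > 0: 0.0018H* = 0.264, so H* = 147.
Substitute into dH/dt = 0: 1.13(1 - 147/347) = 0.0467L*.
The bracket is 0.577, giving L* = 0.652/0.0467 = 14.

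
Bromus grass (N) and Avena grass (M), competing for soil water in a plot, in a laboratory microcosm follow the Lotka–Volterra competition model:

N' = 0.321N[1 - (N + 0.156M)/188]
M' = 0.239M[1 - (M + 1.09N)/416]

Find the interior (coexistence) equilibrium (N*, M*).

N* ≈ 148, M* ≈ 254

Setting both brackets to zero gives the nullclines N + 0.156M = 188 and 1.09N + M = 416.
Substituting M = 416 - 1.09N into the first: N(1 - 0.156·1.09) = 188 - 0.156·416.
So N* = 123/0.83 = 148, and then M* = 416 - 1.09·148 = 254.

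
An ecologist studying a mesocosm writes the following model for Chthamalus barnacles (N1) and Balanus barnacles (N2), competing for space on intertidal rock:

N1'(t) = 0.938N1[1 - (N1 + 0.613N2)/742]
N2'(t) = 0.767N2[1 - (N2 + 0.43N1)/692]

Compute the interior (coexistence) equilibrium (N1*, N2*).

N1* ≈ 432, N2* ≈ 506

Setting both brackets to zero gives the nullclines N1 + 0.613N2 = 742 and 0.43N1 + N2 = 692.
Substituting N2 = 692 - 0.43N1 into the first: N1(1 - 0.613·0.43) = 742 - 0.613·692.
So N1* = 318/0.736 = 432, and then N2* = 692 - 0.43·432 = 506.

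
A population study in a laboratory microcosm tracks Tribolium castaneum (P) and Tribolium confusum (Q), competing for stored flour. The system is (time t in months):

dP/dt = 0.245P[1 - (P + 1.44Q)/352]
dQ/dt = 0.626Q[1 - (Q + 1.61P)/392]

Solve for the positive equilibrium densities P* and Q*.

P* ≈ 161, Q* ≈ 133

Setting both brackets to zero gives the nullclines P + 1.44Q = 352 and 1.61P + Q = 392.
Substituting Q = 392 - 1.61P into the first: P(1 - 1.44·1.61) = 352 - 1.44·392.
So P* = -212/-1.32 = 161, and then Q* = 392 - 1.61·161 = 133.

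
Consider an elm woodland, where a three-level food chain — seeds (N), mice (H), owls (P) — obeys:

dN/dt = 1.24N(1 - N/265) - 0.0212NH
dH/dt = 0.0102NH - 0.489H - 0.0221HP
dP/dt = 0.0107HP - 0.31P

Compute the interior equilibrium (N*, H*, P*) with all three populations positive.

From dP/dt = 0: 0.0107H* = 0.31, so H* = 29.
From dN/dt = 0: 1.24(1 - N*/265) = 0.0212·29, giving N* = 265·(1 - 0.495) = 134.
From dH/dt = 0: 0.0102·134 - 0.489 = 0.0221P*, so P* = 0.875/0.0221 = 39.6.

N* ≈ 134, H* ≈ 29, P* ≈ 39.6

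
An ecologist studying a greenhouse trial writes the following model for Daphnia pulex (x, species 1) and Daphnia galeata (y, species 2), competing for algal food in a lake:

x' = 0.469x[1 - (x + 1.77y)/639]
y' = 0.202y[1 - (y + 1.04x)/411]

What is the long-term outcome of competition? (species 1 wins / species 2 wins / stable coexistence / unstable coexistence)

Compare the nullcline intercepts: K1/α12 = 639/1.77 = 361 < K2 = 411; K2/α21 = 411/1.04 = 395 < K1 = 639.
Since both are reversed, neither can invade when rare; the interior point is a saddle.

unstable coexistence (outcome depends on initial conditions)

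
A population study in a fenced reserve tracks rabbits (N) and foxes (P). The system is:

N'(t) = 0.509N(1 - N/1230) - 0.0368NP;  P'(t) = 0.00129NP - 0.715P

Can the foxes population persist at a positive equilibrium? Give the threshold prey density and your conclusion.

Threshold N = 554; K > 554, so yes, the predator persists.

The predator equation gives dP/dt > 0 only when N > 0.715/0.00129 = 554.
Without the predator, N → K = 1230. Since 1230 > 554, the predator can invade and persist.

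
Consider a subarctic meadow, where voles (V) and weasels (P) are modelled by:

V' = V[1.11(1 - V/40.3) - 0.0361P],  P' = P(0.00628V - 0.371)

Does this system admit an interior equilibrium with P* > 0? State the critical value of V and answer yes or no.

The predator equation gives dP/dt > 0 only when V > 0.371/0.00628 = 59.1.
Without the predator, V → K = 40.3. Since 40.3 < 59.1, the predator cannot invade.

Threshold V = 59.1; K < 59.1, so no, the predator goes extinct.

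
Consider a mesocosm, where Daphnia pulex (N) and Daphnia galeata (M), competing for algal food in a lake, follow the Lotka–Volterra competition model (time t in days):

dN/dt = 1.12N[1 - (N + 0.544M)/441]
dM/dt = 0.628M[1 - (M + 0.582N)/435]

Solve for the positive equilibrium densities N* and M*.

Setting both brackets to zero gives the nullclines N + 0.544M = 441 and 0.582N + M = 435.
Substituting M = 435 - 0.582N into the first: N(1 - 0.544·0.582) = 441 - 0.544·435.
So N* = 204/0.683 = 299, and then M* = 435 - 0.582·299 = 261.

N* ≈ 299, M* ≈ 261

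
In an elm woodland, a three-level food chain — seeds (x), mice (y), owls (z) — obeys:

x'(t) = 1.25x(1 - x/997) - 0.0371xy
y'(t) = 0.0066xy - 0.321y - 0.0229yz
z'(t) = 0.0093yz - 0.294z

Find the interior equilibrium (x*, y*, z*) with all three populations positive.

x* ≈ 61.5, y* ≈ 31.6, z* ≈ 3.72

From dz/dt = 0: 0.0093y* = 0.294, so y* = 31.6.
From dx/dt = 0: 1.25(1 - x*/997) = 0.0371·31.6, giving x* = 997·(1 - 0.938) = 61.5.
From dy/dt = 0: 0.0066·61.5 - 0.321 = 0.0229z*, so z* = 0.0852/0.0229 = 3.72.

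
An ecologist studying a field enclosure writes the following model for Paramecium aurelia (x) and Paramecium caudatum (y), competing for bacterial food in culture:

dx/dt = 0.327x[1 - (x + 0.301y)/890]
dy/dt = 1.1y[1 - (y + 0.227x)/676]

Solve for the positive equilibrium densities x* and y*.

Setting both brackets to zero gives the nullclines x + 0.301y = 890 and 0.227x + y = 676.
Substituting y = 676 - 0.227x into the first: x(1 - 0.301·0.227) = 890 - 0.301·676.
So x* = 687/0.932 = 737, and then y* = 676 - 0.227·737 = 509.

x* ≈ 737, y* ≈ 509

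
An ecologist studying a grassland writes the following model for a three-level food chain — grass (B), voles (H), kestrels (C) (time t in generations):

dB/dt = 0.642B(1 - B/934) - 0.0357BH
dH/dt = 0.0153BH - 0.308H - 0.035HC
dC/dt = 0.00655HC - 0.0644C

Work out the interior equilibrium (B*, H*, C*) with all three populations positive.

From dC/dt = 0: 0.00655H* = 0.0644, so H* = 9.83.
From dB/dt = 0: 0.642(1 - B*/934) = 0.0357·9.83, giving B* = 934·(1 - 0.547) = 423.
From dH/dt = 0: 0.0153·423 - 0.308 = 0.035C*, so C* = 6.17/0.035 = 176.

B* ≈ 423, H* ≈ 9.83, C* ≈ 176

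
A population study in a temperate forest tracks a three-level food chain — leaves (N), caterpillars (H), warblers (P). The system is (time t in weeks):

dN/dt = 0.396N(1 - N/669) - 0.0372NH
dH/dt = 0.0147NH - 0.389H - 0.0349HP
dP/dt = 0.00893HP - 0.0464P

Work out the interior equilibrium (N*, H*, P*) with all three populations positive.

From dP/dt = 0: 0.00893H* = 0.0464, so H* = 5.2.
From dN/dt = 0: 0.396(1 - N*/669) = 0.0372·5.2, giving N* = 669·(1 - 0.488) = 342.
From dH/dt = 0: 0.0147·342 - 0.389 = 0.0349P*, so P* = 4.65/0.0349 = 133.

N* ≈ 342, H* ≈ 5.2, P* ≈ 133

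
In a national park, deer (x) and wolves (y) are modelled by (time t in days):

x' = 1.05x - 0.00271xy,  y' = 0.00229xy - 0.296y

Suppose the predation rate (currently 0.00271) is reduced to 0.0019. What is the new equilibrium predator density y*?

y* ≈ 553

At the interior fixed point, setting dx/dt = 0 with x > 0 fixes y* = (prey growth rate)/(xy coefficient) — independent of the other coefficients.
With the change, y* = 1.05/0.0019 = 553; it rises from 387.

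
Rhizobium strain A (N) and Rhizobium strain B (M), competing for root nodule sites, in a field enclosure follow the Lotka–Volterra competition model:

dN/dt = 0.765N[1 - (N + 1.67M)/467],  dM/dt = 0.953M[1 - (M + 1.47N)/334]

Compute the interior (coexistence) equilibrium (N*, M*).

N* ≈ 62.4, M* ≈ 242

Setting both brackets to zero gives the nullclines N + 1.67M = 467 and 1.47N + M = 334.
Substituting M = 334 - 1.47N into the first: N(1 - 1.67·1.47) = 467 - 1.67·334.
So N* = -90.8/-1.45 = 62.4, and then M* = 334 - 1.47·62.4 = 242.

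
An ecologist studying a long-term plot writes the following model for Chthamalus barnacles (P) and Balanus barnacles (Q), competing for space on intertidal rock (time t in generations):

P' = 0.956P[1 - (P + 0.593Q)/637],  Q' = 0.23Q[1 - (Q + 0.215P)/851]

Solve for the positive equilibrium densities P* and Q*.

Setting both brackets to zero gives the nullclines P + 0.593Q = 637 and 0.215P + Q = 851.
Substituting Q = 851 - 0.215P into the first: P(1 - 0.593·0.215) = 637 - 0.593·851.
So P* = 132/0.873 = 152, and then Q* = 851 - 0.215·152 = 818.

P* ≈ 152, Q* ≈ 818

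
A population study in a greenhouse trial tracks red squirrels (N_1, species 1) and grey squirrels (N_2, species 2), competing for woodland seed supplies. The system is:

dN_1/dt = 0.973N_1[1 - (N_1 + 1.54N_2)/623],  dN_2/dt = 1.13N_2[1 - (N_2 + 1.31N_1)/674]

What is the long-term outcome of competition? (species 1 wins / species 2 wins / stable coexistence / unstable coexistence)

unstable coexistence (outcome depends on initial conditions)

Compare the nullcline intercepts: K1/α12 = 623/1.54 = 405 < K2 = 674; K2/α21 = 674/1.31 = 515 < K1 = 623.
Since both are reversed, neither can invade when rare; the interior point is a saddle.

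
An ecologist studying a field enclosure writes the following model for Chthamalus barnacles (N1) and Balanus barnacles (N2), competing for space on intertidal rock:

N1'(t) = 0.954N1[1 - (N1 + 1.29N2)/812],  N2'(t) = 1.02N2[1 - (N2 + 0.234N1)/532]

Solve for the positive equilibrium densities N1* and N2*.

N1* ≈ 180, N2* ≈ 490

Setting both brackets to zero gives the nullclines N1 + 1.29N2 = 812 and 0.234N1 + N2 = 532.
Substituting N2 = 532 - 0.234N1 into the first: N1(1 - 1.29·0.234) = 812 - 1.29·532.
So N1* = 126/0.698 = 180, and then N2* = 532 - 0.234·180 = 490.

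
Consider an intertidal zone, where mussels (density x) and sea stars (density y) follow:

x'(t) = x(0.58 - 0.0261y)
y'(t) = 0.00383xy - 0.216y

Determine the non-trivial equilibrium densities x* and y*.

Set dy/dt = 0 with y > 0: 0.00383x - 0.216 = 0, so x* = 0.216/0.00383 = 56.4.
Set dx/dt = 0 with x > 0: 0.58 - 0.0261y = 0, so y* = 0.58/0.0261 = 22.2.

x* ≈ 56.4, y* ≈ 22.2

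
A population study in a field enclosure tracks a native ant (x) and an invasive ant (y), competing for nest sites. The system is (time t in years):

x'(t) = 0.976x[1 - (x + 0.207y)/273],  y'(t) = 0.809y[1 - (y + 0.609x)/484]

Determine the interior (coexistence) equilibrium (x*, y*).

x* ≈ 198, y* ≈ 364

Setting both brackets to zero gives the nullclines x + 0.207y = 273 and 0.609x + y = 484.
Substituting y = 484 - 0.609x into the first: x(1 - 0.207·0.609) = 273 - 0.207·484.
So x* = 173/0.874 = 198, and then y* = 484 - 0.609·198 = 364.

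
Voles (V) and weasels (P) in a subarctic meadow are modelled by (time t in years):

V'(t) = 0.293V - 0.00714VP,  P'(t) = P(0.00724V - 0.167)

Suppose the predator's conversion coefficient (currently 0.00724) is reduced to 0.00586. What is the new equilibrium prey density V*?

At the interior fixed point, setting dP/dt = 0 with P > 0 fixes V* = (predator death rate)/(VP coefficient) — independent of the other coefficients.
With the change, V* = 0.167/0.00586 = 28.5; it rises from 23.1.

V* ≈ 28.5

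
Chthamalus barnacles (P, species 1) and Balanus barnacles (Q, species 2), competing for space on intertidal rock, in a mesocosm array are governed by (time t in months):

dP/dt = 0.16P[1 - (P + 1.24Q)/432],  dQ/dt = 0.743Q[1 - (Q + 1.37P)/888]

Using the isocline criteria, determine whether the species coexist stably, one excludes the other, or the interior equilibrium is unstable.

species 2 excludes species 1

Compare the nullcline intercepts: K1/α12 = 432/1.24 = 348 < K2 = 888; K2/α21 = 888/1.37 = 648 > K1 = 432.
Since the inequalities point opposite ways, species 2 can invade but species 1 cannot.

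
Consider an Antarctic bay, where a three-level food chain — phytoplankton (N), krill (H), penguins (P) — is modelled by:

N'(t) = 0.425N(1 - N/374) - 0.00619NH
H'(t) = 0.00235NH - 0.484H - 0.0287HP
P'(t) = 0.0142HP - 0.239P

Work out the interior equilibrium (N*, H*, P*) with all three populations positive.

From dP/dt = 0: 0.0142H* = 0.239, so H* = 16.8.
From dN/dt = 0: 0.425(1 - N*/374) = 0.00619·16.8, giving N* = 374·(1 - 0.245) = 282.
From dH/dt = 0: 0.00235·282 - 0.484 = 0.0287P*, so P* = 0.179/0.0287 = 6.25.

N* ≈ 282, H* ≈ 16.8, P* ≈ 6.25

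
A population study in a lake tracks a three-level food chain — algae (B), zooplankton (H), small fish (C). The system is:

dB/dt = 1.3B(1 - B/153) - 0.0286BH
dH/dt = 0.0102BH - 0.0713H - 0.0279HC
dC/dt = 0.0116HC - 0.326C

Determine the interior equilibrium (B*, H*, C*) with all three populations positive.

B* ≈ 58.4, H* ≈ 28.1, C* ≈ 18.8

From dC/dt = 0: 0.0116H* = 0.326, so H* = 28.1.
From dB/dt = 0: 1.3(1 - B*/153) = 0.0286·28.1, giving B* = 153·(1 - 0.618) = 58.4.
From dH/dt = 0: 0.0102·58.4 - 0.0713 = 0.0279C*, so C* = 0.524/0.0279 = 18.8.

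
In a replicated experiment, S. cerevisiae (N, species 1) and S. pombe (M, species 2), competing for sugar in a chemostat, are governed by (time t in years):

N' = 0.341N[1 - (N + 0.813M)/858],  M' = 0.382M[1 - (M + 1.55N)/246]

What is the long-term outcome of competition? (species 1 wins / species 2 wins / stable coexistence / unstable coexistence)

species 1 excludes species 2

Compare the nullcline intercepts: K1/α12 = 858/0.813 = 1060 > K2 = 246; K2/α21 = 246/1.55 = 159 < K1 = 858.
Since the inequalities point opposite ways, species 1 can invade but species 2 cannot.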